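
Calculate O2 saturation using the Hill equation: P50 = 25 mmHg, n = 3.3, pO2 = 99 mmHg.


Y = pO2^n / (P50^n + pO2^n)
Y = 99^3.3 / (25^3.3 + 99^3.3)
Y = 98.95%

98.95%


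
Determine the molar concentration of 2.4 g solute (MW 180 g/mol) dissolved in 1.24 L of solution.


C = (mass / MW) / volume
C = (2.4 / 180) / 1.24
C = 0.0108 M

0.0108 M


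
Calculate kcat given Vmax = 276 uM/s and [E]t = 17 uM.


kcat = Vmax / [E]t
kcat = 276 / 17
kcat = 16.2353 s^-1

16.2353 s^-1


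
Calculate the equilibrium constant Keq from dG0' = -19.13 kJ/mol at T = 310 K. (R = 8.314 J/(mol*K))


Keq = exp(-dG0 * 1000 / (R * T))
Keq = exp(-(-19.13) * 1000 / (8.314 * 310))
Keq = 1673.0126

1673.0126


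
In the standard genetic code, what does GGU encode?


Standard genetic code lookup.
Codon GGU -> Gly

Gly


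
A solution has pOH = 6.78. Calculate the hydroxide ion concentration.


[OH-] = 10^(-pOH)
[OH-] = 10^(-6.78)
[OH-] = 1.660e-07 M

1.660e-07 M


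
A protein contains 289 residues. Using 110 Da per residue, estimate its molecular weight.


MW = n_residues * 110 Da
MW = 289 * 110
MW = 31790 Da

31790 Da


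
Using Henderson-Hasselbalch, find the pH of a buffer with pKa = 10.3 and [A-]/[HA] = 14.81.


pH = pKa + log10([A-]/[HA])
pH = 10.3 + log10(14.81)
pH = 11.4706

11.4706


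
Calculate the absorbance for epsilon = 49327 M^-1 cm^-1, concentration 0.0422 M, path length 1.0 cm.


A = epsilon * c * l
A = 49327 * 0.0422 * 1.0
A = 2081.5994

2081.5994


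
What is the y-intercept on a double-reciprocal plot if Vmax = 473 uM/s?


y-intercept = 1/Vmax
= 1/473
= 0.0021 s/uM

0.0021 s/uM


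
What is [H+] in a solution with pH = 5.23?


[H+] = 10^(-pH)
[H+] = 10^(-5.23)
[H+] = 5.888e-06 M

5.888e-06 M


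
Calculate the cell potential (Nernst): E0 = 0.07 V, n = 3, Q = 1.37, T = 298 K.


E = E0 - (RT/nF) * ln(Q)
E = 0.07 - (8.314 * 298 / (3 * 96485)) * ln(1.37)
E = 0.0673 V

0.0673 V


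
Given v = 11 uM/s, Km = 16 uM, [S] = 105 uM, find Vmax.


Vmax = v * (Km + [S]) / [S]
Vmax = 11 * (16 + 105) / 105
Vmax = 12.6762 uM/s

12.6762 uM/s


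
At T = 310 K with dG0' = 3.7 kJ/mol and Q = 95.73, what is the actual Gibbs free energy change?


dG = dG0' + RT * ln(Q) / 1000
dG = 3.7 + 8.314 * 310 * ln(95.73) / 1000
dG = 15.4566 kJ/mol

15.4566 kJ/mol


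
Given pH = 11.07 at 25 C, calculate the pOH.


pOH = 14 - pH
pOH = 14 - 11.07
pOH = 2.93

2.93


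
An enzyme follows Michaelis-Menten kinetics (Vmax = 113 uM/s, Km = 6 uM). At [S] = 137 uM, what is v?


v = Vmax * [S] / (Km + [S])
v = 113 * 137 / (6 + 137)
v = 108.2587 uM/s

108.2587 uM/s


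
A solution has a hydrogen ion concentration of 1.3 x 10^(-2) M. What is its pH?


pH = -log10([H+])
pH = -log10(1.3 x 10^(-2))
pH = 1.8861

1.8861


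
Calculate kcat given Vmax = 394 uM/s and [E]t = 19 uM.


kcat = Vmax / [E]t
kcat = 394 / 19
kcat = 20.7368 s^-1

20.7368 s^-1


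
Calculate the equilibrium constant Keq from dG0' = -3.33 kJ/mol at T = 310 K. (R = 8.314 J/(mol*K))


Keq = exp(-dG0 * 1000 / (R * T))
Keq = exp(-(-3.33) * 1000 / (8.314 * 310))
Keq = 3.6402

3.6402


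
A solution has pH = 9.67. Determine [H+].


[H+] = 10^(-pH)
[H+] = 10^(-9.67)
[H+] = 2.138e-10 M

2.138e-10 M


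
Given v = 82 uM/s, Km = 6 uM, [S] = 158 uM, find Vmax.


Vmax = v * (Km + [S]) / [S]
Vmax = 82 * (6 + 158) / 158
Vmax = 85.1139 uM/s

85.1139 uM/s


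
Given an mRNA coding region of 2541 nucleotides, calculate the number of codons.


codons = nucleotides / 3
codons = 2541 / 3 = 847

847


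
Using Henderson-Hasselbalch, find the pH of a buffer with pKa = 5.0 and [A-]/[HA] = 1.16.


pH = pKa + log10([A-]/[HA])
pH = 5.0 + log10(1.16)
pH = 5.0645

5.0645


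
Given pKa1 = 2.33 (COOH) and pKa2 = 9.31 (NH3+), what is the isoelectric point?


pI = (pKa1 + pKa2) / 2
pI = (2.33 + 9.31) / 2
pI = 5.82

5.82


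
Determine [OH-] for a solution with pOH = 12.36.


[OH-] = 10^(-pOH)
[OH-] = 10^(-12.36)
[OH-] = 4.365e-13 M

4.365e-13 M


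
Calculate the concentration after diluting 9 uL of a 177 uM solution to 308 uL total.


C2 = C1 * V1 / V2
C2 = 177 * 9 / 308
C2 = 5.1721 uM

5.1721 uM


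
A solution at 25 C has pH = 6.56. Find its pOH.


pOH = 14 - pH
pOH = 14 - 6.56
pOH = 7.44

7.44


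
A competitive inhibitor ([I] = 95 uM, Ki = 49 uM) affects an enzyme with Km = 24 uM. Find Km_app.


Km_app = Km * (1 + [I]/Ki)
Km_app = 24 * (1 + 95/49)
Km_app = 70.5306 uM

70.5306 uM


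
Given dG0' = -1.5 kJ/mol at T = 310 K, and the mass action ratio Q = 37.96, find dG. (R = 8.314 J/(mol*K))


dG = dG0' + RT * ln(Q) / 1000
dG = -1.5 + 8.314 * 310 * ln(37.96) / 1000
dG = 7.8726 kJ/mol

7.8726 kJ/mol


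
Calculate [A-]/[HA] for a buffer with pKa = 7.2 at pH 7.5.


[A-]/[HA] = 10^(pH - pKa)
= 10^(7.5 - 7.2)
= 1.9953

1.9953


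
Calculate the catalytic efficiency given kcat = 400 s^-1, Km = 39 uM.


Catalytic efficiency = kcat / Km
= 400 / 39
= 10.2564 uM^-1*s^-1

10.2564 uM^-1*s^-1


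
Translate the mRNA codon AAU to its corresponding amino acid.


Standard genetic code lookup.
Codon AAU -> Asn

Asn


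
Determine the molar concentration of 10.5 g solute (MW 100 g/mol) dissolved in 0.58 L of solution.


C = (mass / MW) / volume
C = (10.5 / 100) / 0.58
C = 0.181 M

0.181 M


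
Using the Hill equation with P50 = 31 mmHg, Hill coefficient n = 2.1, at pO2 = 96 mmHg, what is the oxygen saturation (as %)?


Y = pO2^n / (P50^n + pO2^n)
Y = 96^2.1 / (31^2.1 + 96^2.1)
Y = 91.48%

91.48%


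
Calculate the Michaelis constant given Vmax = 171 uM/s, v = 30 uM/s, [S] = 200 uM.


Km = [S] * (Vmax - v) / v
Km = 200 * (171 - 30) / 30
Km = 940.0 uM

940.0 uM


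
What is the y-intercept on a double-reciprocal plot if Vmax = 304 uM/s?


y-intercept = 1/Vmax
= 1/304
= 0.0033 s/uM

0.0033 s/uM


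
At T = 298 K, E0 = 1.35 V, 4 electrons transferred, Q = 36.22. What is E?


E = E0 - (RT/nF) * ln(Q)
E = 1.35 - (8.314 * 298 / (4 * 96485)) * ln(36.22)
E = 1.327 V

1.327 V


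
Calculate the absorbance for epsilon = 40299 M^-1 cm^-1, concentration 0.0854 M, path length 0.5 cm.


A = epsilon * c * l
A = 40299 * 0.0854 * 0.5
A = 1720.7673

1720.7673


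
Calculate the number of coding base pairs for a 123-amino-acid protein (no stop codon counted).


Each amino acid = 1 codon = 3 bp
bp = 123 * 3 = 369 bp

369 bp


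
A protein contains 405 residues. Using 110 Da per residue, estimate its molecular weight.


MW = n_residues * 110 Da
MW = 405 * 110
MW = 44550 Da

44550 Da


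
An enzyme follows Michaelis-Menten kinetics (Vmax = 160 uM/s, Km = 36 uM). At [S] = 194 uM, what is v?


v = Vmax * [S] / (Km + [S])
v = 160 * 194 / (36 + 194)
v = 134.9565 uM/s

134.9565 uM/s


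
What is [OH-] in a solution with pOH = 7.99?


[OH-] = 10^(-pOH)
[OH-] = 10^(-7.99)
[OH-] = 1.023e-08 M

1.023e-08 M


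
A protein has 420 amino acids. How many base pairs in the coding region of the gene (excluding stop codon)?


Each amino acid = 1 codon = 3 bp
bp = 420 * 3 = 1260 bp

1260 bp


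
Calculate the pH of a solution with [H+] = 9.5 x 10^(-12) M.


pH = -log10([H+])
pH = -log10(9.5 x 10^(-12))
pH = 11.0223

11.0223


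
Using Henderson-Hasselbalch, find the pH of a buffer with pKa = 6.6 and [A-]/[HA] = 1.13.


pH = pKa + log10([A-]/[HA])
pH = 6.6 + log10(1.13)
pH = 6.6531

6.6531


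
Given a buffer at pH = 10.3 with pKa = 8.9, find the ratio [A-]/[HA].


[A-]/[HA] = 10^(pH - pKa)
= 10^(10.3 - 8.9)
= 25.1189

25.1189


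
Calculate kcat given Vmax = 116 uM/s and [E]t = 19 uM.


kcat = Vmax / [E]t
kcat = 116 / 19
kcat = 6.1053 s^-1

6.1053 s^-1


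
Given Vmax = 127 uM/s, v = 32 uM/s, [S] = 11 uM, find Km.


Km = [S] * (Vmax - v) / v
Km = 11 * (127 - 32) / 32
Km = 32.6562 uM

32.6562 uM


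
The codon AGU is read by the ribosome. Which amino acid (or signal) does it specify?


Standard genetic code lookup.
Codon AGU -> Ser

Ser


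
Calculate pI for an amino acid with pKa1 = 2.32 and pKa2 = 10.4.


pI = (pKa1 + pKa2) / 2
pI = (2.32 + 10.4) / 2
pI = 6.36

6.36


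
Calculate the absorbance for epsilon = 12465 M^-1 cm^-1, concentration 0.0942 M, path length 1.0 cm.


A = epsilon * c * l
A = 12465 * 0.0942 * 1.0
A = 1174.203

1174.203


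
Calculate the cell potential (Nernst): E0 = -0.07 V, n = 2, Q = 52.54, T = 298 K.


E = E0 - (RT/nF) * ln(Q)
E = -0.07 - (8.314 * 298 / (2 * 96485)) * ln(52.54)
E = -0.1209 V

-0.1209 V


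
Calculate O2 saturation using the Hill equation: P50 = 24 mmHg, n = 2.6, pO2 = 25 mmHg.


Y = pO2^n / (P50^n + pO2^n)
Y = 25^2.6 / (24^2.6 + 25^2.6)
Y = 52.65%

52.65%


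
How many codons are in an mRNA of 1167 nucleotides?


codons = nucleotides / 3
codons = 1167 / 3 = 389

389


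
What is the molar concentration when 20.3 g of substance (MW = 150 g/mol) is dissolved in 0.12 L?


C = (mass / MW) / volume
C = (20.3 / 150) / 0.12
C = 1.1278 M

1.1278 M


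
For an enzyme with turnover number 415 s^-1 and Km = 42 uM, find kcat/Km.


Catalytic efficiency = kcat / Km
= 415 / 42
= 9.881 uM^-1*s^-1

9.881 uM^-1*s^-1


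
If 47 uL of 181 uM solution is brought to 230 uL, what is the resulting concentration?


C2 = C1 * V1 / V2
C2 = 181 * 47 / 230
C2 = 36.987 uM

36.987 uM


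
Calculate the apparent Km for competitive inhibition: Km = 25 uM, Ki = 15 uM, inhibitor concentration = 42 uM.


Km_app = Km * (1 + [I]/Ki)
Km_app = 25 * (1 + 42/15)
Km_app = 95.0 uM

95.0 uM


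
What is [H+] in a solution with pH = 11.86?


[H+] = 10^(-pH)
[H+] = 10^(-11.86)
[H+] = 1.380e-12 M

1.380e-12 M


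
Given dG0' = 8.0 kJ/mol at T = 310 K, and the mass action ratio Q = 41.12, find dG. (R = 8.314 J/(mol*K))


dG = dG0' + RT * ln(Q) / 1000
dG = 8.0 + 8.314 * 310 * ln(41.12) / 1000
dG = 17.5787 kJ/mol

17.5787 kJ/mol


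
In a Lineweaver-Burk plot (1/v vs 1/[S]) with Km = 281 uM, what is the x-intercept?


x-intercept = -1/Km
= -1/281
= -0.0036 1/uM

-0.0036 1/uM


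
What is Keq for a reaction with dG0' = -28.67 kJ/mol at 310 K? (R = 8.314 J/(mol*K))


Keq = exp(-dG0 * 1000 / (R * T))
Keq = exp(-(-28.67) * 1000 / (8.314 * 310))
Keq = 67769.7967

67769.7967


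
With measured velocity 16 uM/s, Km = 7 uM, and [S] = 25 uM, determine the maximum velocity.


Vmax = v * (Km + [S]) / [S]
Vmax = 16 * (7 + 25) / 25
Vmax = 20.48 uM/s

20.48 uM/s


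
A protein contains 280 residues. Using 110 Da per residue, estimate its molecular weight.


MW = n_residues * 110 Da
MW = 280 * 110
MW = 30800 Da

30800 Da


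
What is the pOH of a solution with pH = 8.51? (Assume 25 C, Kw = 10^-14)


pOH = 14 - pH
pOH = 14 - 8.51
pOH = 5.49

5.49


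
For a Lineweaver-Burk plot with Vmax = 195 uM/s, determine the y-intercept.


y-intercept = 1/Vmax
= 1/195
= 0.0051 s/uM

0.0051 s/uM


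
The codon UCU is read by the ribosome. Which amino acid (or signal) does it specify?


Standard genetic code lookup.
Codon UCU -> Ser

Ser


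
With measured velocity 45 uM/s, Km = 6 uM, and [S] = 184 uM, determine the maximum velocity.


Vmax = v * (Km + [S]) / [S]
Vmax = 45 * (6 + 184) / 184
Vmax = 46.4674 uM/s

46.4674 uM/s


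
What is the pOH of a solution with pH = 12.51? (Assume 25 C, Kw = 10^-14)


pOH = 14 - pH
pOH = 14 - 12.51
pOH = 1.49

1.49


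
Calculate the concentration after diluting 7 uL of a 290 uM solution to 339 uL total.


C2 = C1 * V1 / V2
C2 = 290 * 7 / 339
C2 = 5.9882 uM

5.9882 uM


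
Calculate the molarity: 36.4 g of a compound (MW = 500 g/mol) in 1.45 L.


C = (mass / MW) / volume
C = (36.4 / 500) / 1.45
C = 0.0502 M

0.0502 M


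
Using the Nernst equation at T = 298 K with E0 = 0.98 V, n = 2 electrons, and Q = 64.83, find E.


E = E0 - (RT/nF) * ln(Q)
E = 0.98 - (8.314 * 298 / (2 * 96485)) * ln(64.83)
E = 0.9264 V

0.9264 V


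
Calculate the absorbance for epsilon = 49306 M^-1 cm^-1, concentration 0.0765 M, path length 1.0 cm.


A = epsilon * c * l
A = 49306 * 0.0765 * 1.0
A = 3771.909

3771.909


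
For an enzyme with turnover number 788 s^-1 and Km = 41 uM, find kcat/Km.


Catalytic efficiency = kcat / Km
= 788 / 41
= 19.2195 uM^-1*s^-1

19.2195 uM^-1*s^-1


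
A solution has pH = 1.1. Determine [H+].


[H+] = 10^(-pH)
[H+] = 10^(-1.1)
[H+] = 0.0794 M

0.0794 M


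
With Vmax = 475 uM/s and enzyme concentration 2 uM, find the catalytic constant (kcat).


kcat = Vmax / [E]t
kcat = 475 / 2
kcat = 237.5 s^-1

237.5 s^-1


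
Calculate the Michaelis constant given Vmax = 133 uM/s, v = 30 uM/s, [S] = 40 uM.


Km = [S] * (Vmax - v) / v
Km = 40 * (133 - 30) / 30
Km = 137.3333 uM

137.3333 uM


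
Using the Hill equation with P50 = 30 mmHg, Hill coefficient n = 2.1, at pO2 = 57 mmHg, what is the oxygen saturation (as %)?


Y = pO2^n / (P50^n + pO2^n)
Y = 57^2.1 / (30^2.1 + 57^2.1)
Y = 79.38%

79.38%


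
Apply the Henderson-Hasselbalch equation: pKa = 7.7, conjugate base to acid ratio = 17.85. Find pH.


pH = pKa + log10([A-]/[HA])
pH = 7.7 + log10(17.85)
pH = 8.9516

8.9516


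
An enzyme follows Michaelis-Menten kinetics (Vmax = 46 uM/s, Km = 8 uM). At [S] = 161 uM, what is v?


v = Vmax * [S] / (Km + [S])
v = 46 * 161 / (8 + 161)
v = 43.8225 uM/s

43.8225 uM/s


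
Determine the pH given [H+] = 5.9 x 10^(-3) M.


pH = -log10([H+])
pH = -log10(5.9 x 10^(-3))
pH = 2.2291

2.2291


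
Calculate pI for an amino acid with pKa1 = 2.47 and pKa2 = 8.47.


pI = (pKa1 + pKa2) / 2
pI = (2.47 + 8.47) / 2
pI = 5.47

5.47


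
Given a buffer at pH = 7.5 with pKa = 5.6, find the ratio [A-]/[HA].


[A-]/[HA] = 10^(pH - pKa)
= 10^(7.5 - 5.6)
= 79.4328

79.4328


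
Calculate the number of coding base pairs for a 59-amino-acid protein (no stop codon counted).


Each amino acid = 1 codon = 3 bp
bp = 59 * 3 = 177 bp

177 bp


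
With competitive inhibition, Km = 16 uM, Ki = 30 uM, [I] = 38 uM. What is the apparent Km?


Km_app = Km * (1 + [I]/Ki)
Km_app = 16 * (1 + 38/30)
Km_app = 36.2667 uM

36.2667 uM


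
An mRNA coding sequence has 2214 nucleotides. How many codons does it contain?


codons = nucleotides / 3
codons = 2214 / 3 = 738

738


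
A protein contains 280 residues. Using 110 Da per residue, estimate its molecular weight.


MW = n_residues * 110 Da
MW = 280 * 110
MW = 30800 Da

30800 Da


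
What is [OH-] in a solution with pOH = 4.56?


[OH-] = 10^(-pOH)
[OH-] = 10^(-4.56)
[OH-] = 2.754e-05 M

2.754e-05 M


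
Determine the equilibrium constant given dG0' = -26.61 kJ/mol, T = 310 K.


Keq = exp(-dG0 * 1000 / (R * T))
Keq = exp(-(-26.61) * 1000 / (8.314 * 310))
Keq = 30473.058

30473.058


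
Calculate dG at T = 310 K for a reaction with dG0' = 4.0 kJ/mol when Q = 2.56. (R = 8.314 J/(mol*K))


dG = dG0' + RT * ln(Q) / 1000
dG = 4.0 + 8.314 * 310 * ln(2.56) / 1000
dG = 6.4227 kJ/mol

6.4227 kJ/mol


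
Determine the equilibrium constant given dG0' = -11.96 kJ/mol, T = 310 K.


Keq = exp(-dG0 * 1000 / (R * T))
Keq = exp(-(-11.96) * 1000 / (8.314 * 310))
Keq = 103.5903

103.5903


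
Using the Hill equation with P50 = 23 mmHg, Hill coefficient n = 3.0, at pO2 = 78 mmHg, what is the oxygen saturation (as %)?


Y = pO2^n / (P50^n + pO2^n)
Y = 78^3.0 / (23^3.0 + 78^3.0)
Y = 97.5%

97.5%


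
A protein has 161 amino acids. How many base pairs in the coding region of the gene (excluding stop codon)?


Each amino acid = 1 codon = 3 bp
bp = 161 * 3 = 483 bp

483 bp


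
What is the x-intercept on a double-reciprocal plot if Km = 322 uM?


x-intercept = -1/Km
= -1/322
= -0.0031 1/uM

-0.0031 1/uM


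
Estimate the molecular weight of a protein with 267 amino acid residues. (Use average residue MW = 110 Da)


MW = n_residues * 110 Da
MW = 267 * 110
MW = 29370 Da

29370 Da


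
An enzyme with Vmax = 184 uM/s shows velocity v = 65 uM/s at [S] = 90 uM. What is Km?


Km = [S] * (Vmax - v) / v
Km = 90 * (184 - 65) / 65
Km = 164.7692 uM

164.7692 uM


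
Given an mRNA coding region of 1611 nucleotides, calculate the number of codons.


codons = nucleotides / 3
codons = 1611 / 3 = 537

537


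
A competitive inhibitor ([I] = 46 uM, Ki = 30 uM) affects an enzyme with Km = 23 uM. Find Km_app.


Km_app = Km * (1 + [I]/Ki)
Km_app = 23 * (1 + 46/30)
Km_app = 58.2667 uM

58.2667 uM


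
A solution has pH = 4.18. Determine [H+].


[H+] = 10^(-pH)
[H+] = 10^(-4.18)
[H+] = 6.607e-05 M

6.607e-05 M


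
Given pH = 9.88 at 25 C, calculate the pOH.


pOH = 14 - pH
pOH = 14 - 9.88
pOH = 4.12

4.12


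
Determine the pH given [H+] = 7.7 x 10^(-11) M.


pH = -log10([H+])
pH = -log10(7.7 x 10^(-11))
pH = 10.1135

10.1135


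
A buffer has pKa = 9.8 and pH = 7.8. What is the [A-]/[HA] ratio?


[A-]/[HA] = 10^(pH - pKa)
= 10^(7.8 - 9.8)
= 0.01

0.01


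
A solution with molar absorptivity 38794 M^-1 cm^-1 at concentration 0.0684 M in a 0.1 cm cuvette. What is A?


A = epsilon * c * l
A = 38794 * 0.0684 * 0.1
A = 265.351

265.351


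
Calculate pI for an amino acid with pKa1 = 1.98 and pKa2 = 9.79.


pI = (pKa1 + pKa2) / 2
pI = (1.98 + 9.79) / 2
pI = 5.885

5.885


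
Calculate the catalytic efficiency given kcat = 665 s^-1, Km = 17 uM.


Catalytic efficiency = kcat / Km
= 665 / 17
= 39.1176 uM^-1*s^-1

39.1176 uM^-1*s^-1


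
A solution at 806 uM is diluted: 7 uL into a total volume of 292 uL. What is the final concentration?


C2 = C1 * V1 / V2
C2 = 806 * 7 / 292
C2 = 19.3219 uM

19.3219 uM


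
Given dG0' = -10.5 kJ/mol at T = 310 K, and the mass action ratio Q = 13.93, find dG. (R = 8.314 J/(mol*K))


dG = dG0' + RT * ln(Q) / 1000
dG = -10.5 + 8.314 * 310 * ln(13.93) / 1000
dG = -3.7112 kJ/mol

-3.7112 kJ/mol


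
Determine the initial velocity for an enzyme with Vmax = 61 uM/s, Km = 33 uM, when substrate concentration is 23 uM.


v = Vmax * [S] / (Km + [S])
v = 61 * 23 / (33 + 23)
v = 25.0536 uM/s

25.0536 uM/s


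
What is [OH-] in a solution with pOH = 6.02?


[OH-] = 10^(-pOH)
[OH-] = 10^(-6.02)
[OH-] = 9.550e-07 M

9.550e-07 M


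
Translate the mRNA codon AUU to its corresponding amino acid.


Standard genetic code lookup.
Codon AUU -> Ile

Ile


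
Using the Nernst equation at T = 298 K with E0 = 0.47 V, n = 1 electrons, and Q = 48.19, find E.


E = E0 - (RT/nF) * ln(Q)
E = 0.47 - (8.314 * 298 / (1 * 96485)) * ln(48.19)
E = 0.3705 V

0.3705 V


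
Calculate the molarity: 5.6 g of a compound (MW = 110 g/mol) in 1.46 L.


C = (mass / MW) / volume
C = (5.6 / 110) / 1.46
C = 0.0349 M

0.0349 M


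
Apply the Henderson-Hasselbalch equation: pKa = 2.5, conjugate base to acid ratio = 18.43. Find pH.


pH = pKa + log10([A-]/[HA])
pH = 2.5 + log10(18.43)
pH = 3.7655

3.7655


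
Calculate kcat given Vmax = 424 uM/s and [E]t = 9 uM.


kcat = Vmax / [E]t
kcat = 424 / 9
kcat = 47.1111 s^-1

47.1111 s^-1


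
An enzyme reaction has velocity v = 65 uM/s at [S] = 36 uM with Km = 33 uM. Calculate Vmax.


Vmax = v * (Km + [S]) / [S]
Vmax = 65 * (33 + 36) / 36
Vmax = 124.5833 uM/s

124.5833 uM/s


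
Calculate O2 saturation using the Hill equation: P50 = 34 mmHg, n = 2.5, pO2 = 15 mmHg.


Y = pO2^n / (P50^n + pO2^n)
Y = 15^2.5 / (34^2.5 + 15^2.5)
Y = 11.45%

11.45%


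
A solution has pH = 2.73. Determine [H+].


[H+] = 10^(-pH)
[H+] = 10^(-2.73)
[H+] = 0.0019 M

0.0019 M


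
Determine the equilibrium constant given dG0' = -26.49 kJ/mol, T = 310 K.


Keq = exp(-dG0 * 1000 / (R * T))
Keq = exp(-(-26.49) * 1000 / (8.314 * 310))
Keq = 29086.7667

29086.7667


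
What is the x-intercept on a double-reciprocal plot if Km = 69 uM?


x-intercept = -1/Km
= -1/69
= -0.0145 1/uM

-0.0145 1/uM


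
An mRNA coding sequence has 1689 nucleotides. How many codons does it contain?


codons = nucleotides / 3
codons = 1689 / 3 = 563

563


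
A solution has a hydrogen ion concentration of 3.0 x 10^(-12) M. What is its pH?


pH = -log10([H+])
pH = -log10(3.0 x 10^(-12))
pH = 11.5229

11.5229


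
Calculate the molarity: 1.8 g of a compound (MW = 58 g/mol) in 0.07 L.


C = (mass / MW) / volume
C = (1.8 / 58) / 0.07
C = 0.4433 M

0.4433 M


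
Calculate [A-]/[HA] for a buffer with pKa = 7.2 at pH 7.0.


[A-]/[HA] = 10^(pH - pKa)
= 10^(7.0 - 7.2)
= 0.631

0.631


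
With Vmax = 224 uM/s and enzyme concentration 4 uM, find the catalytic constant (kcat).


kcat = Vmax / [E]t
kcat = 224 / 4
kcat = 56.0 s^-1

56.0 s^-1


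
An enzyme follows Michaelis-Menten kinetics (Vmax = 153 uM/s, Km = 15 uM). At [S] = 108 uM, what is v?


v = Vmax * [S] / (Km + [S])
v = 153 * 108 / (15 + 108)
v = 134.3415 uM/s

134.3415 uM/s


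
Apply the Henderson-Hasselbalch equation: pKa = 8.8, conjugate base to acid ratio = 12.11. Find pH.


pH = pKa + log10([A-]/[HA])
pH = 8.8 + log10(12.11)
pH = 9.8831

9.8831


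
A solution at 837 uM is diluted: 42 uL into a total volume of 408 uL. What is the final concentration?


C2 = C1 * V1 / V2
C2 = 837 * 42 / 408
C2 = 86.1618 uM

86.1618 uM


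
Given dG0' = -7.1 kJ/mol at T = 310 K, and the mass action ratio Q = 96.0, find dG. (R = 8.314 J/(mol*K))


dG = dG0' + RT * ln(Q) / 1000
dG = -7.1 + 8.314 * 310 * ln(96.0) / 1000
dG = 4.6639 kJ/mol

4.6639 kJ/mol


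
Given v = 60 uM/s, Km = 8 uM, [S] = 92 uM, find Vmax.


Vmax = v * (Km + [S]) / [S]
Vmax = 60 * (8 + 92) / 92
Vmax = 65.2174 uM/s

65.2174 uM/s


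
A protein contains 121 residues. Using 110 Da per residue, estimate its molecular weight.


MW = n_residues * 110 Da
MW = 121 * 110
MW = 13310 Da

13310 Da


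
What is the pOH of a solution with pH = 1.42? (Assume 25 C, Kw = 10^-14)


pOH = 14 - pH
pOH = 14 - 1.42
pOH = 12.58

12.58


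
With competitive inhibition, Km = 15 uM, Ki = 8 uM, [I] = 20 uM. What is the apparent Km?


Km_app = Km * (1 + [I]/Ki)
Km_app = 15 * (1 + 20/8)
Km_app = 52.5 uM

52.5 uM


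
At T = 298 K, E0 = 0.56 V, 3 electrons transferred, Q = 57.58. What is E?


E = E0 - (RT/nF) * ln(Q)
E = 0.56 - (8.314 * 298 / (3 * 96485)) * ln(57.58)
E = 0.5253 V

0.5253 V


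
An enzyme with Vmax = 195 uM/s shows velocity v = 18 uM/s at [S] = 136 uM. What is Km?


Km = [S] * (Vmax - v) / v
Km = 136 * (195 - 18) / 18
Km = 1337.3333 uM

1337.3333 uM


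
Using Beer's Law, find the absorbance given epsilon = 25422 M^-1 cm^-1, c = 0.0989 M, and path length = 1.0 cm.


A = epsilon * c * l
A = 25422 * 0.0989 * 1.0
A = 2514.2358

2514.2358


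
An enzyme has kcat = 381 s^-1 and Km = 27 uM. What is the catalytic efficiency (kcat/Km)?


Catalytic efficiency = kcat / Km
= 381 / 27
= 14.1111 uM^-1*s^-1

14.1111 uM^-1*s^-1


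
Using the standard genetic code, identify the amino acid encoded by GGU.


Standard genetic code lookup.
Codon GGU -> Gly

Gly


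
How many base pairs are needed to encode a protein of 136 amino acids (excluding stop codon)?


Each amino acid = 1 codon = 3 bp
bp = 136 * 3 = 408 bp

408 bp


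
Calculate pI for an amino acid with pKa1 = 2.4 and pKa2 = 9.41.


pI = (pKa1 + pKa2) / 2
pI = (2.4 + 9.41) / 2
pI = 5.905

5.905


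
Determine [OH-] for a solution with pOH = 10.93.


[OH-] = 10^(-pOH)
[OH-] = 10^(-10.93)
[OH-] = 1.175e-11 M

1.175e-11 M


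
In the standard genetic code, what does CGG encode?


Standard genetic code lookup.
Codon CGG -> Arg

Arg


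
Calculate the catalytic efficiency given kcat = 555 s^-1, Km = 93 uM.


Catalytic efficiency = kcat / Km
= 555 / 93
= 5.9677 uM^-1*s^-1

5.9677 uM^-1*s^-1


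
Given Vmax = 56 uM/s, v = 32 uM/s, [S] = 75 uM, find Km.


Km = [S] * (Vmax - v) / v
Km = 75 * (56 - 32) / 32
Km = 56.25 uM

56.25 uM


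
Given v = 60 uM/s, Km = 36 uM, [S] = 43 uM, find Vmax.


Vmax = v * (Km + [S]) / [S]
Vmax = 60 * (36 + 43) / 43
Vmax = 110.2326 uM/s

110.2326 uM/s


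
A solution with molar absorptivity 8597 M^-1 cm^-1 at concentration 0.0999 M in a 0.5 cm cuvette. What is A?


A = epsilon * c * l
A = 8597 * 0.0999 * 0.5
A = 429.4202

429.4202


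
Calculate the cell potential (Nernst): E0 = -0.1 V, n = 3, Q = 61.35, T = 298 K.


E = E0 - (RT/nF) * ln(Q)
E = -0.1 - (8.314 * 298 / (3 * 96485)) * ln(61.35)
E = -0.1352 V

-0.1352 V


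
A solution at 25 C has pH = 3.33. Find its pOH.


pOH = 14 - pH
pOH = 14 - 3.33
pOH = 10.67

10.67


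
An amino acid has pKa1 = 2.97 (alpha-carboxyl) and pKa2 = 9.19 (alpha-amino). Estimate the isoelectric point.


pI = (pKa1 + pKa2) / 2
pI = (2.97 + 9.19) / 2
pI = 6.08

6.08


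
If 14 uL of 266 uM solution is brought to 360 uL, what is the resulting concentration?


C2 = C1 * V1 / V2
C2 = 266 * 14 / 360
C2 = 10.3444 uM

10.3444 uM


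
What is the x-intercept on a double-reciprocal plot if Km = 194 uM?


x-intercept = -1/Km
= -1/194
= -0.0052 1/uM

-0.0052 1/uM


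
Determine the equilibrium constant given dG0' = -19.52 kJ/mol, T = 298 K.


Keq = exp(-dG0 * 1000 / (R * T))
Keq = exp(-(-19.52) * 1000 / (8.314 * 298))
Keq = 2640.3882

2640.3882


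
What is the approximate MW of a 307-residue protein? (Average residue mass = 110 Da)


MW = n_residues * 110 Da
MW = 307 * 110
MW = 33770 Da

33770 Da


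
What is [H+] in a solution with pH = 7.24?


[H+] = 10^(-pH)
[H+] = 10^(-7.24)
[H+] = 5.754e-08 M

5.754e-08 M


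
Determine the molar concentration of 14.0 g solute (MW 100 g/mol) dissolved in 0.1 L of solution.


C = (mass / MW) / volume
C = (14.0 / 100) / 0.1
C = 1.4 M

1.4 M


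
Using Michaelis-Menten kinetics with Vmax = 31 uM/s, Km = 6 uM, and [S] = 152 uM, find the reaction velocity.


v = Vmax * [S] / (Km + [S])
v = 31 * 152 / (6 + 152)
v = 29.8228 uM/s

29.8228 uM/s


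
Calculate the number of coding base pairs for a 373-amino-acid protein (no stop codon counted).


Each amino acid = 1 codon = 3 bp
bp = 373 * 3 = 1119 bp

1119 bp


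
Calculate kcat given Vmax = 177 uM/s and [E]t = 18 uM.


kcat = Vmax / [E]t
kcat = 177 / 18
kcat = 9.8333 s^-1

9.8333 s^-1


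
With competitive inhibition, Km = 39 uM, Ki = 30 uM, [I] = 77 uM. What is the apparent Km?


Km_app = Km * (1 + [I]/Ki)
Km_app = 39 * (1 + 77/30)
Km_app = 139.1 uM

139.1 uM


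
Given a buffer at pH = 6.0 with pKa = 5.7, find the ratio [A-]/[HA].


[A-]/[HA] = 10^(pH - pKa)
= 10^(6.0 - 5.7)
= 1.9953

1.9953


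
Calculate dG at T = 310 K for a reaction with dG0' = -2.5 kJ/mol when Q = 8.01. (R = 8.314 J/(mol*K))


dG = dG0' + RT * ln(Q) / 1000
dG = -2.5 + 8.314 * 310 * ln(8.01) / 1000
dG = 2.8626 kJ/mol

2.8626 kJ/mol


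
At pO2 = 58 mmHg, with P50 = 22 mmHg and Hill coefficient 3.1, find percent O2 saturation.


Y = pO2^n / (P50^n + pO2^n)
Y = 58^3.1 / (22^3.1 + 58^3.1)
Y = 95.28%

95.28%


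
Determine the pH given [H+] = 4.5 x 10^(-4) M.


pH = -log10([H+])
pH = -log10(4.5 x 10^(-4))
pH = 3.3468

3.3468


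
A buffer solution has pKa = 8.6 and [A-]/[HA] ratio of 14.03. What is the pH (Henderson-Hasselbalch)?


pH = pKa + log10([A-]/[HA])
pH = 8.6 + log10(14.03)
pH = 9.7471

9.7471


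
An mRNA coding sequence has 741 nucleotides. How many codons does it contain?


codons = nucleotides / 3
codons = 741 / 3 = 247

247


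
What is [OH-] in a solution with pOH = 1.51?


[OH-] = 10^(-pOH)
[OH-] = 10^(-1.51)
[OH-] = 0.0309 M

0.0309 M


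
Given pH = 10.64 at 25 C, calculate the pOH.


pOH = 14 - pH
pOH = 14 - 10.64
pOH = 3.36

3.36


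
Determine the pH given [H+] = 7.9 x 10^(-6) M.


pH = -log10([H+])
pH = -log10(7.9 x 10^(-6))
pH = 5.1024

5.1024


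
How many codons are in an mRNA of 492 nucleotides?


codons = nucleotides / 3
codons = 492 / 3 = 164

164


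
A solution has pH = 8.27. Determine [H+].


[H+] = 10^(-pH)
[H+] = 10^(-8.27)
[H+] = 5.370e-09 M

5.370e-09 M


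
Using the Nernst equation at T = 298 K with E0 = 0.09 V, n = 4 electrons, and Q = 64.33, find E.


E = E0 - (RT/nF) * ln(Q)
E = 0.09 - (8.314 * 298 / (4 * 96485)) * ln(64.33)
E = 0.0633 V

0.0633 V


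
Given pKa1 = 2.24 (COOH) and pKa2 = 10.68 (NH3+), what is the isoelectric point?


pI = (pKa1 + pKa2) / 2
pI = (2.24 + 10.68) / 2
pI = 6.46

6.46


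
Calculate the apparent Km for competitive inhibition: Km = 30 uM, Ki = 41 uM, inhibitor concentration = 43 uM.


Km_app = Km * (1 + [I]/Ki)
Km_app = 30 * (1 + 43/41)
Km_app = 61.4634 uM

61.4634 uM


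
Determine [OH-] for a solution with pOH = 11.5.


[OH-] = 10^(-pOH)
[OH-] = 10^(-11.5)
[OH-] = 3.162e-12 M

3.162e-12 M


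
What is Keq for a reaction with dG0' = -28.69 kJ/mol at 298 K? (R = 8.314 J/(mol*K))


Keq = exp(-dG0 * 1000 / (R * T))
Keq = exp(-(-28.69) * 1000 / (8.314 * 298))
Keq = 106925.2711

106925.2711


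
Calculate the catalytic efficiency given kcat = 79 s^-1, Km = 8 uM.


Catalytic efficiency = kcat / Km
= 79 / 8
= 9.875 uM^-1*s^-1

9.875 uM^-1*s^-1


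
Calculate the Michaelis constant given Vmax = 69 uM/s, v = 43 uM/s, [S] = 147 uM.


Km = [S] * (Vmax - v) / v
Km = 147 * (69 - 43) / 43
Km = 88.8837 uM

88.8837 uM


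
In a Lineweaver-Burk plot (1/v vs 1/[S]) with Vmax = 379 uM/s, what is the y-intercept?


y-intercept = 1/Vmax
= 1/379
= 0.0026 s/uM

0.0026 s/uM


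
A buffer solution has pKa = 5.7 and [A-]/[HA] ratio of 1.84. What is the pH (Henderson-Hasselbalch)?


pH = pKa + log10([A-]/[HA])
pH = 5.7 + log10(1.84)
pH = 5.9648

5.9648


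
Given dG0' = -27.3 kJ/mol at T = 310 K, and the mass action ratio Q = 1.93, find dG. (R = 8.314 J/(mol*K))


dG = dG0' + RT * ln(Q) / 1000
dG = -27.3 + 8.314 * 310 * ln(1.93) / 1000
dG = -25.6053 kJ/mol

-25.6053 kJ/mol


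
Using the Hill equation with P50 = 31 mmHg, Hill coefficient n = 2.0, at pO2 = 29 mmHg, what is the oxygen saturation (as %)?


Y = pO2^n / (P50^n + pO2^n)
Y = 29^2.0 / (31^2.0 + 29^2.0)
Y = 46.67%

46.67%


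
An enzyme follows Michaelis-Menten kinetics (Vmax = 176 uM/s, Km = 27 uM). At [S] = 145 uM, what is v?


v = Vmax * [S] / (Km + [S])
v = 176 * 145 / (27 + 145)
v = 148.3721 uM/s

148.3721 uM/s


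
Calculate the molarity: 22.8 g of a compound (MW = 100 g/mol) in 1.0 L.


C = (mass / MW) / volume
C = (22.8 / 100) / 1.0
C = 0.228 M

0.228 M


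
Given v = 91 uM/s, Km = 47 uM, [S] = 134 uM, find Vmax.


Vmax = v * (Km + [S]) / [S]
Vmax = 91 * (47 + 134) / 134
Vmax = 122.9179 uM/s

122.9179 uM/s


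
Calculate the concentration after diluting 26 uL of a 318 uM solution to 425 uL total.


C2 = C1 * V1 / V2
C2 = 318 * 26 / 425
C2 = 19.4541 uM

19.4541 uM


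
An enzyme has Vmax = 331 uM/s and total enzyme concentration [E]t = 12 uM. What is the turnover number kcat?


kcat = Vmax / [E]t
kcat = 331 / 12
kcat = 27.5833 s^-1

27.5833 s^-1


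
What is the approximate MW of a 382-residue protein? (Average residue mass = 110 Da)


MW = n_residues * 110 Da
MW = 382 * 110
MW = 42020 Da

42020 Da


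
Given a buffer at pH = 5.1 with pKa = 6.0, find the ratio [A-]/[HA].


[A-]/[HA] = 10^(pH - pKa)
= 10^(5.1 - 6.0)
= 0.1259

0.1259


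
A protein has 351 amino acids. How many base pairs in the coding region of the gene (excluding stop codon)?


Each amino acid = 1 codon = 3 bp
bp = 351 * 3 = 1053 bp

1053 bp


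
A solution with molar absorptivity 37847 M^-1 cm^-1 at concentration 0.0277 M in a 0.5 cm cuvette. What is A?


A = epsilon * c * l
A = 37847 * 0.0277 * 0.5
A = 524.1809

524.1809


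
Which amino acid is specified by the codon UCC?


Standard genetic code lookup.
Codon UCC -> Ser

Ser


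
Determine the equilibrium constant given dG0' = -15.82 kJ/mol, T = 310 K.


Keq = exp(-dG0 * 1000 / (R * T))
Keq = exp(-(-15.82) * 1000 / (8.314 * 310))
Keq = 463.178

463.178


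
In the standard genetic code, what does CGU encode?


Standard genetic code lookup.
Codon CGU -> Arg

Arg


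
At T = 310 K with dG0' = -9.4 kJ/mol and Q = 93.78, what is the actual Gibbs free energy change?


dG = dG0' + RT * ln(Q) / 1000
dG = -9.4 + 8.314 * 310 * ln(93.78) / 1000
dG = 2.3036 kJ/mol

2.3036 kJ/mol


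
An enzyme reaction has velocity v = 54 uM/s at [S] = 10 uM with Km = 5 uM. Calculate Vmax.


Vmax = v * (Km + [S]) / [S]
Vmax = 54 * (5 + 10) / 10
Vmax = 81.0 uM/s

81.0 uM/s


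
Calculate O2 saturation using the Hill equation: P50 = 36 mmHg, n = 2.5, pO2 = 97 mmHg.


Y = pO2^n / (P50^n + pO2^n)
Y = 97^2.5 / (36^2.5 + 97^2.5)
Y = 92.26%

92.26%


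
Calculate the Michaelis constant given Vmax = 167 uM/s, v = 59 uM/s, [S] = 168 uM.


Km = [S] * (Vmax - v) / v
Km = 168 * (167 - 59) / 59
Km = 307.5254 uM

307.5254 uM


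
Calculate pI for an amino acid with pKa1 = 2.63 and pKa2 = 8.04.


pI = (pKa1 + pKa2) / 2
pI = (2.63 + 8.04) / 2
pI = 5.335

5.335


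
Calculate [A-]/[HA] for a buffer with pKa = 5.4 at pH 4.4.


[A-]/[HA] = 10^(pH - pKa)
= 10^(4.4 - 5.4)
= 0.1

0.1


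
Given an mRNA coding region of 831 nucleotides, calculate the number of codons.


codons = nucleotides / 3
codons = 831 / 3 = 277

277


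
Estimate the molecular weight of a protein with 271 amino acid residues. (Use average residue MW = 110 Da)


MW = n_residues * 110 Da
MW = 271 * 110
MW = 29810 Da

29810 Da


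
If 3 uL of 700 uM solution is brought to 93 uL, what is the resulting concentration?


C2 = C1 * V1 / V2
C2 = 700 * 3 / 93
C2 = 22.5806 uM

22.5806 uM


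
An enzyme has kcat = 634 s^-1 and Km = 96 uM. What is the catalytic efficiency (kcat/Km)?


Catalytic efficiency = kcat / Km
= 634 / 96
= 6.6042 uM^-1*s^-1

6.6042 uM^-1*s^-1


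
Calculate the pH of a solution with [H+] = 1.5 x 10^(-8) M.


pH = -log10([H+])
pH = -log10(1.5 x 10^(-8))
pH = 7.8239

7.8239


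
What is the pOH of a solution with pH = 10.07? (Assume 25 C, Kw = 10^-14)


pOH = 14 - pH
pOH = 14 - 10.07
pOH = 3.93

3.93


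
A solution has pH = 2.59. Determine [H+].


[H+] = 10^(-pH)
[H+] = 10^(-2.59)
[H+] = 0.0026 M

0.0026 M


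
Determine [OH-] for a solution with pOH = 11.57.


[OH-] = 10^(-pOH)
[OH-] = 10^(-11.57)
[OH-] = 2.692e-12 M

2.692e-12 M


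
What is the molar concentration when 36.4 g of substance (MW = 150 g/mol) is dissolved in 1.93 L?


C = (mass / MW) / volume
C = (36.4 / 150) / 1.93
C = 0.1257 M

0.1257 M


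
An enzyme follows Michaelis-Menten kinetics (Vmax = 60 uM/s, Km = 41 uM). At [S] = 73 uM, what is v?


v = Vmax * [S] / (Km + [S])
v = 60 * 73 / (41 + 73)
v = 38.4211 uM/s

38.4211 uM/s


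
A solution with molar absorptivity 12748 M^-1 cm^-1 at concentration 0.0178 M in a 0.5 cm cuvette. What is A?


A = epsilon * c * l
A = 12748 * 0.0178 * 0.5
A = 113.4572

113.4572


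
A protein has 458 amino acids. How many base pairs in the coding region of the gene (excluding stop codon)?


Each amino acid = 1 codon = 3 bp
bp = 458 * 3 = 1374 bp

1374 bp


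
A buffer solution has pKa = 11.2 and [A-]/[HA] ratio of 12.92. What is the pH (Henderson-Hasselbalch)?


pH = pKa + log10([A-]/[HA])
pH = 11.2 + log10(12.92)
pH = 12.3113

12.3113


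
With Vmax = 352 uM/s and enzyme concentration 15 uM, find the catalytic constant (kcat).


kcat = Vmax / [E]t
kcat = 352 / 15
kcat = 23.4667 s^-1

23.4667 s^-1


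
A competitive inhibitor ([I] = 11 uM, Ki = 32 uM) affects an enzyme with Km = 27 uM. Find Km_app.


Km_app = Km * (1 + [I]/Ki)
Km_app = 27 * (1 + 11/32)
Km_app = 36.2812 uM

36.2812 uM


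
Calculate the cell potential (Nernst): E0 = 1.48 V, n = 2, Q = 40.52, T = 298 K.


E = E0 - (RT/nF) * ln(Q)
E = 1.48 - (8.314 * 298 / (2 * 96485)) * ln(40.52)
E = 1.4325 V

1.4325 V


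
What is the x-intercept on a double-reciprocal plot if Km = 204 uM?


x-intercept = -1/Km
= -1/204
= -0.0049 1/uM

-0.0049 1/uM


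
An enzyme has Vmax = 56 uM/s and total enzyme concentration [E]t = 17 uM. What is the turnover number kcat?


kcat = Vmax / [E]t
kcat = 56 / 17
kcat = 3.2941 s^-1

3.2941 s^-1


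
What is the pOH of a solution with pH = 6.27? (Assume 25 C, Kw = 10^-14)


pOH = 14 - pH
pOH = 14 - 6.27
pOH = 7.73

7.73


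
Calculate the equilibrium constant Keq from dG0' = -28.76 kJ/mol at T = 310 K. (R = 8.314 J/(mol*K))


Keq = exp(-dG0 * 1000 / (R * T))
Keq = exp(-(-28.76) * 1000 / (8.314 * 310))
Keq = 70178.1033

70178.1033


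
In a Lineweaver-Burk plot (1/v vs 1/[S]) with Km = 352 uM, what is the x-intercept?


x-intercept = -1/Km
= -1/352
= -0.0028 1/uM

-0.0028 1/uM


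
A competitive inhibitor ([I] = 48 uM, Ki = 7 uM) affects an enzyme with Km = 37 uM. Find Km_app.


Km_app = Km * (1 + [I]/Ki)
Km_app = 37 * (1 + 48/7)
Km_app = 290.7143 uM

290.7143 uM


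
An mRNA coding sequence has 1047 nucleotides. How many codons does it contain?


codons = nucleotides / 3
codons = 1047 / 3 = 349

349


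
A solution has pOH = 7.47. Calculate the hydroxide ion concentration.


[OH-] = 10^(-pOH)
[OH-] = 10^(-7.47)
[OH-] = 3.388e-08 M

3.388e-08 M


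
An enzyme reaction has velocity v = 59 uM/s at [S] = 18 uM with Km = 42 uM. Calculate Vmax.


Vmax = v * (Km + [S]) / [S]
Vmax = 59 * (42 + 18) / 18
Vmax = 196.6667 uM/s

196.6667 uM/s


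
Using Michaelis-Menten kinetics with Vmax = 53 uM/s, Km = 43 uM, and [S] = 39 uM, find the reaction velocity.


v = Vmax * [S] / (Km + [S])
v = 53 * 39 / (43 + 39)
v = 25.2073 uM/s

25.2073 uM/s


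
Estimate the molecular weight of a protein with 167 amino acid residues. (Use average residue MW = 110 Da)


MW = n_residues * 110 Da
MW = 167 * 110
MW = 18370 Da

18370 Da


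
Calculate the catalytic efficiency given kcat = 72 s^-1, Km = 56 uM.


Catalytic efficiency = kcat / Km
= 72 / 56
= 1.2857 uM^-1*s^-1

1.2857 uM^-1*s^-1


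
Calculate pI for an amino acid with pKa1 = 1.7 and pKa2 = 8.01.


pI = (pKa1 + pKa2) / 2
pI = (1.7 + 8.01) / 2
pI = 4.855

4.855


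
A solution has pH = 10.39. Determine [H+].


[H+] = 10^(-pH)
[H+] = 10^(-10.39)
[H+] = 4.074e-11 M

4.074e-11 M


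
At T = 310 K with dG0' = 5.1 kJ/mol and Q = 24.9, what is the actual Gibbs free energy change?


dG = dG0' + RT * ln(Q) / 1000
dG = 5.1 + 8.314 * 310 * ln(24.9) / 1000
dG = 13.3858 kJ/mol

13.3858 kJ/mol


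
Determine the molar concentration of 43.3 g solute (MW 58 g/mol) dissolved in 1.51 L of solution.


C = (mass / MW) / volume
C = (43.3 / 58) / 1.51
C = 0.4944 M

0.4944 M


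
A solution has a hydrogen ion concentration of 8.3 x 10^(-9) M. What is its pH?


pH = -log10([H+])
pH = -log10(8.3 x 10^(-9))
pH = 8.0809

8.0809


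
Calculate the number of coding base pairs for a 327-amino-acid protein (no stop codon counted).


Each amino acid = 1 codon = 3 bp
bp = 327 * 3 = 981 bp

981 bp


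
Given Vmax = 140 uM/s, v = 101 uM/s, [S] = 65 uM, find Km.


Km = [S] * (Vmax - v) / v
Km = 65 * (140 - 101) / 101
Km = 25.099 uM

25.099 uM


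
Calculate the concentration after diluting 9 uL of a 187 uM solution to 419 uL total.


C2 = C1 * V1 / V2
C2 = 187 * 9 / 419
C2 = 4.0167 uM

4.0167 uM


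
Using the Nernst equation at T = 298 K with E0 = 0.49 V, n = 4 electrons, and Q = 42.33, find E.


E = E0 - (RT/nF) * ln(Q)
E = 0.49 - (8.314 * 298 / (4 * 96485)) * ln(42.33)
E = 0.466 V

0.466 V


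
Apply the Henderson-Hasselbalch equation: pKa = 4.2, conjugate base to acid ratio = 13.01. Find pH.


pH = pKa + log10([A-]/[HA])
pH = 4.2 + log10(13.01)
pH = 5.3143

5.3143


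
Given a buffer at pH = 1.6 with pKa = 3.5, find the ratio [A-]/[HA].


[A-]/[HA] = 10^(pH - pKa)
= 10^(1.6 - 3.5)
= 0.0126

0.0126
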